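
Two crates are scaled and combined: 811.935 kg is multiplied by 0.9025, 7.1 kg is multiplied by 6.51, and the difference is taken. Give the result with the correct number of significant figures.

687 kg

811.935 × 0.9025 = 732.7713375 → 732.8 kg (4 s.f., last digit at the 10^-1 place).
7.1 × 6.51 = 46.221 → 46 kg (2 s.f., last digit at the 10^0 place).
Difference: 686.5503375 kg; keep the coarser place, 10^0.
Result: 687 kg.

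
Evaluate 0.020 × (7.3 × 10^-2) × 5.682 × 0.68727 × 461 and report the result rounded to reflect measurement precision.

2.6

0.020 × (7.3 × 10^-2) × 5.682 × 0.68727 × 461 = 2.62834516231…
Multiplication/division keeps the fewest significant figures: 0.020 → 2 s.f., 7.3 × 10^-2 → 2 s.f., 5.682 → 4 s.f., 0.68727 → 5 s.f., 461 → 3 s.f.; limit is 2.
Rounded to 2 significant figures: 2.6.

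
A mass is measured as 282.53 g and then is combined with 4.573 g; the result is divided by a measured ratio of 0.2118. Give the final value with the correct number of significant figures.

282.53 g + 4.573 g = 287.103 g; the sum is limited to 2 decimal places (5 s.f.).
Carrying full precision, 287.103 ÷ 0.2118 = 1355.53824363… g; 0.2118 has 4 s.f., so the result keeps min(5, 4) = 4 s.f.
Rounded to 4 significant figures: 1356 g.

1356 g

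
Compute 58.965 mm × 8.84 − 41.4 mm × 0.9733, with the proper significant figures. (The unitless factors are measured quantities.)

481 mm

58.965 × 8.84 = 521.2506 → 521 mm (3 s.f., last digit at the 10^0 place).
41.4 × 0.9733 = 40.29462 → 40.3 mm (3 s.f., last digit at the 10^-1 place).
Difference: 480.95598 mm; keep the coarser place, 10^0.
Result: 481 mm.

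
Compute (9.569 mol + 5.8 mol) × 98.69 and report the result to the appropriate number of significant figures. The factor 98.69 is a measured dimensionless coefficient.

9.569 mol + 5.8 mol = 15.369 mol; the sum is limited to 1 decimal place (3 s.f.).
Carrying full precision, 15.369 × 98.69 = 1516.76661 mol; 98.69 has 4 s.f., so the result keeps min(3, 4) = 3 s.f.
Rounded to 3 significant figures: 1.52 × 10^3 mol.

1.52 × 10^3 mol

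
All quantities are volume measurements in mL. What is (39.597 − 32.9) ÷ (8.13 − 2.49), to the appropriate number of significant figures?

39.597 − 32.9 = 6.697, limited to 1 d.p. → 2 s.f.; 8.13 − 2.49 = 5.64, limited to 2 d.p. → 3 s.f.
Carrying full precision, 6.697 ÷ 5.64 = 1.18741134752…; keep min(2, 3) = 2 s.f.
Rounded to 2 significant figures: 1.2.

1.2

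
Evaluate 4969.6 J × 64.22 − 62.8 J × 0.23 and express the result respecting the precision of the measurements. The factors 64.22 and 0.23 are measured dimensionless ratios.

4969.6 × 64.22 = 319147.712 → 3.191 × 10^5 J (4 s.f., last digit at the 10^2 place).
62.8 × 0.23 = 14.444 → 14 J (2 s.f., last digit at the 10^0 place).
Difference: 319133.268 J; keep the coarser place, 10^2.
Result: 3.191 × 10^5 J.

3.191 × 10^5 J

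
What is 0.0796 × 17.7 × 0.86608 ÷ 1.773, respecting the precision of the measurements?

0.0796 × 17.7 × 0.86608 ÷ 1.773 = 0.68823318308…
Multiplication/division keeps the fewest significant figures: 0.0796 → 3 s.f., 17.7 → 3 s.f., 0.86608 → 5 s.f., 1.773 → 4 s.f.; limit is 3.
Rounded to 3 significant figures: 0.688.

0.688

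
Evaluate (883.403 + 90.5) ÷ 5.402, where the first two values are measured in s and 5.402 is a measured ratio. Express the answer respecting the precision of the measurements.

883.403 s + 90.5 s = 973.903 s; the sum is limited to 1 decimal place (4 s.f.).
Carrying full precision, 973.903 ÷ 5.402 = 180.28563495… s; 5.402 has 4 s.f., so the result keeps min(4, 4) = 4 s.f.
Rounded to 4 significant figures: 1.803 × 10^2 s.

1.803 × 10^2 s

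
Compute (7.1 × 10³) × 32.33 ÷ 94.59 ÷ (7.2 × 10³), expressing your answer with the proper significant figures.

0.34

(7.1 × 10³) × 32.33 ÷ 94.59 ÷ (7.2 × 10³) = 0.337043791333…
Multiplication/division keeps the fewest significant figures: 7.1 × 10³ → 2 s.f., 32.33 → 4 s.f., 94.59 → 4 s.f., 7.2 × 10³ → 2 s.f.; limit is 2.
Rounded to 2 significant figures: 0.34.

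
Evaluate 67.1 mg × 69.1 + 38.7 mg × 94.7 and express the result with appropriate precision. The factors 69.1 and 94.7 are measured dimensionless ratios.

8.30 × 10³ mg

67.1 × 69.1 = 4636.61 → 4.64 × 10³ mg (3 s.f., last digit at the 10^1 place).
38.7 × 94.7 = 3664.89 → 3.66 × 10³ mg (3 s.f., last digit at the 10^1 place).
Sum: 8301.5 mg; keep the coarser place, 10^1.
Result: 8.30 × 10³ mg.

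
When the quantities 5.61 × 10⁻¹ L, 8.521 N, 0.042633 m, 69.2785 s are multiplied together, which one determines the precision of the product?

5.61 × 10⁻¹ L → 3 s.f.; 8.521 N → 4 s.f.; 0.042633 m → 5 s.f.; 69.2785 s → 6 s.f.
The fewest is 3 significant figures, from 5.61 × 10⁻¹ L.

5.61 × 10⁻¹ L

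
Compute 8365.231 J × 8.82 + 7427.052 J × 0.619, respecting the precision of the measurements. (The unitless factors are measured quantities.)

7.84 × 10^4 J

8365.231 × 8.82 = 73781.33742 → 7.38 × 10^4 J (3 s.f., last digit at the 10^2 place).
7427.052 × 0.619 = 4597.345188 → 4.60 × 10^3 J (3 s.f., last digit at the 10^1 place).
Sum: 78378.682608 J; keep the coarser place, 10^2.
Result: 7.84 × 10^4 J.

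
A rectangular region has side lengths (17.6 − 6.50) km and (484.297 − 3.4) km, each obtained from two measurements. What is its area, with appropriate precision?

5.34 × 10^3 km²

17.6 − 6.50 = 11.10, limited to 1 d.p. → 3 s.f.; 484.297 − 3.4 = 480.897, limited to 1 d.p. → 4 s.f.
Carrying full precision, 11.10 × 480.897 = 5337.9567; keep min(3, 4) = 3 s.f.
Rounded to 3 significant figures: 5.34 × 10^3 km².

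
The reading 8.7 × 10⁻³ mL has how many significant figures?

8.7 × 10⁻³: in scientific notation every digit of the coefficient is significant.

2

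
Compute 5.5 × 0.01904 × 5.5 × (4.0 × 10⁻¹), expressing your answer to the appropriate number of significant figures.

5.5 × 0.01904 × 5.5 × (4.0 × 10⁻¹) = 0.230384
Multiplication/division keeps the fewest significant figures: 5.5 → 2 s.f., 0.01904 → 4 s.f., 5.5 → 2 s.f., 4.0 × 10⁻¹ → 2 s.f.; limit is 2.
Rounded to 2 significant figures: 0.23.

0.23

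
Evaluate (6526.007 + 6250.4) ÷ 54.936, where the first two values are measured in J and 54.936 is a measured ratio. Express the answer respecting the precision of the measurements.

6526.007 J + 6250.4 J = 12776.407 J; the sum is limited to 1 decimal place (6 s.f.).
Carrying full precision, 12776.407 ÷ 54.936 = 232.56893476… J; 54.936 has 5 s.f., so the result keeps min(6, 5) = 5 s.f.
Rounded to 5 significant figures: 2.3257 × 10^2 J.

2.3257 × 10^2 J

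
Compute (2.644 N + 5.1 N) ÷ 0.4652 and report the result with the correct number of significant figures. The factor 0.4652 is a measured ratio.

17 N

2.644 N + 5.1 N = 7.744 N; the sum is limited to 1 decimal place (2 s.f.).
Carrying full precision, 7.744 ÷ 0.4652 = 16.6466036113… N; 0.4652 has 4 s.f., so the result keeps min(2, 4) = 2 s.f.
Rounded to 2 significant figures: 17 N.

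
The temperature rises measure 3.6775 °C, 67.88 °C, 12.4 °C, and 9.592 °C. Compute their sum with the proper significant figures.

3.6775 °C + 67.88 °C + 12.4 °C + 9.592 °C = 93.5495 °C.
Addition/subtraction keeps the fewest decimal places: 3.6775 → 4 decimal places, 67.88 → 2 decimal places, 12.4 → 1 decimal place, 9.592 → 3 decimal places; limit is 1.
Rounded to 1 decimal place: 93.5 °C.

93.5 °C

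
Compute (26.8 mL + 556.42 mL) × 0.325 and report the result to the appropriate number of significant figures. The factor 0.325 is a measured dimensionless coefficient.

26.8 mL + 556.42 mL = 583.22 mL; the sum is limited to 1 decimal place (4 s.f.).
Carrying full precision, 583.22 × 0.325 = 189.5465 mL; 0.325 has 3 s.f., so the result keeps min(4, 3) = 3 s.f.
Rounded to 3 significant figures: 190. mL.

190. mL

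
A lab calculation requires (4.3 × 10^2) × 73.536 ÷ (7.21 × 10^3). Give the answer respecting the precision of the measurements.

(4.3 × 10^2) × 73.536 ÷ (7.21 × 10^3) = 4.38564216366…
Multiplication/division keeps the fewest significant figures: 4.3 × 10^2 → 2 s.f., 73.536 → 5 s.f., 7.21 × 10^3 → 3 s.f.; limit is 2.
Rounded to 2 significant figures: 4.4.

4.4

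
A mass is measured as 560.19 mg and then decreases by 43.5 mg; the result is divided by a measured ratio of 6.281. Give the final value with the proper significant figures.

82.26 mg

560.19 mg − 43.5 mg = 516.69 mg; the difference is limited to 1 decimal place (4 s.f.).
Carrying full precision, 516.69 ÷ 6.281 = 82.2623786021… mg; 6.281 has 4 s.f., so the result keeps min(4, 4) = 4 s.f.
Rounded to 4 significant figures: 82.26 mg.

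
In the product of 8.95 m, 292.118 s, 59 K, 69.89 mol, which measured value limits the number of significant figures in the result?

8.95 m → 3 s.f.; 292.118 s → 6 s.f.; 59 K → 2 s.f.; 69.89 mol → 4 s.f.
The fewest is 2 significant figures, from 59 K.

59 K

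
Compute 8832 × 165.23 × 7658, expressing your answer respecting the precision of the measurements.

8832 × 165.23 × 7658 = 1.11754063949 × 10^10…
Multiplication/division keeps the fewest significant figures: 8832 → 4 s.f., 165.23 → 5 s.f., 7658 → 4 s.f.; limit is 4.
Rounded to 4 significant figures: 1.118 × 10¹⁰.

1.118 × 10¹⁰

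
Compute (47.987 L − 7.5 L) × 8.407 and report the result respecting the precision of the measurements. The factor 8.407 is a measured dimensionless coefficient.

47.987 L − 7.5 L = 40.487 L; the difference is limited to 1 decimal place (3 s.f.).
Carrying full precision, 40.487 × 8.407 = 340.374209 L; 8.407 has 4 s.f., so the result keeps min(3, 4) = 3 s.f.
Rounded to 3 significant figures: 3.40 × 10² L.

3.40 × 10² L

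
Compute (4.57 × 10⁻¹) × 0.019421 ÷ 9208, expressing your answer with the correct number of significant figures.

(4.57 × 10⁻¹) × 0.019421 ÷ 9208 = 9.63878909644 × 10^-7…
Multiplication/division keeps the fewest significant figures: 4.57 × 10⁻¹ → 3 s.f., 0.019421 → 5 s.f., 9208 → 4 s.f.; limit is 3.
Rounded to 3 significant figures: 9.64 × 10⁻⁷.

9.64 × 10⁻⁷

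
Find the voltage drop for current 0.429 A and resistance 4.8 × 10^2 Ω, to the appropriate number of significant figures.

voltage drop = 0.429 A × 4.8 × 10^2 Ω = 205.92 V.
0.429 has 3 significant figures; 4.8 × 10^2 has 2.
Division/multiplication keeps the fewest: 2 significant figures.
Rounded: 2.1 × 10^2 V.

2.1 × 10^2 V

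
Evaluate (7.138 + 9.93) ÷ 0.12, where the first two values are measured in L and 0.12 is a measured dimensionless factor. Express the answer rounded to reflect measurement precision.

1.4 × 10² L

7.138 L + 9.93 L = 17.068 L; the sum is limited to 2 decimal places (4 s.f.).
Carrying full precision, 17.068 ÷ 0.12 = 142.233333333… L; 0.12 has 2 s.f., so the result keeps min(4, 2) = 2 s.f.
Rounded to 2 significant figures: 1.4 × 10² L.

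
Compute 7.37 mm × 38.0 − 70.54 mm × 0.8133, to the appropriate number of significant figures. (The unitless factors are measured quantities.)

7.37 × 38.0 = 280.06 → 280. mm (3 s.f., last digit at the 10^0 place).
70.54 × 0.8133 = 57.370182 → 57.37 mm (4 s.f., last digit at the 10^-2 place).
Difference: 222.689818 mm; keep the coarser place, 10^0.
Result: 223 mm.

223 mm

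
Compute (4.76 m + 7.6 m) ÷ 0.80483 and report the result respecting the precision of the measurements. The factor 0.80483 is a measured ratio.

15.4 m

4.76 m + 7.6 m = 12.36 m; the sum is limited to 1 decimal place (3 s.f.).
Carrying full precision, 12.36 ÷ 0.80483 = 15.3572804195… m; 0.80483 has 5 s.f., so the result keeps min(3, 5) = 3 s.f.
Rounded to 3 significant figures: 15.4 m.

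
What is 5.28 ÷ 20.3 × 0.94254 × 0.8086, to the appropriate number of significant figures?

0.198

5.28 ÷ 20.3 × 0.94254 × 0.8086 = 0.198230926912…
Multiplication/division keeps the fewest significant figures: 5.28 → 3 s.f., 20.3 → 3 s.f., 0.94254 → 5 s.f., 0.8086 → 4 s.f.; limit is 3.
Rounded to 3 significant figures: 0.198.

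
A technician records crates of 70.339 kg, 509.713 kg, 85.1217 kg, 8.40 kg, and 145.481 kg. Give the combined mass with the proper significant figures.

70.339 kg + 509.713 kg + 85.1217 kg + 8.40 kg + 145.481 kg = 819.0547 kg.
Addition/subtraction keeps the fewest decimal places: 70.339 → 3 decimal places, 509.713 → 3 decimal places, 85.1217 → 4 decimal places, 8.40 → 2 decimal places, 145.481 → 3 decimal places; limit is 2.
Rounded to 2 decimal places: 819.05 kg.

819.05 kg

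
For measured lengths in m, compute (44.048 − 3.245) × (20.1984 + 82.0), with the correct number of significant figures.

44.048 − 3.245 = 40.803, limited to 3 d.p. → 5 s.f.; 20.1984 + 82.0 = 102.1984, limited to 1 d.p. → 4 s.f.
Carrying full precision, 40.803 × 102.1984 = 4170.0013152; keep min(5, 4) = 4 s.f.
Rounded to 4 significant figures: 4.170 × 10³ m².

4.170 × 10³ m²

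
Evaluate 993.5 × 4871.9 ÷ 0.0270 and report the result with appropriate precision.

1.79 × 10^8

993.5 × 4871.9 ÷ 0.0270 = 179267875.926…
Multiplication/division keeps the fewest significant figures: 993.5 → 4 s.f., 4871.9 → 5 s.f., 0.0270 → 3 s.f.; limit is 3.
Rounded to 3 significant figures: 1.79 × 10^8.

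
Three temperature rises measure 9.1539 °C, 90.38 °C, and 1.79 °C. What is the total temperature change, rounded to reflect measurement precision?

9.1539 °C + 90.38 °C + 1.79 °C = 101.3239 °C.
Addition/subtraction keeps the fewest decimal places: 9.1539 → 4 decimal places, 90.38 → 2 decimal places, 1.79 → 2 decimal places; limit is 2.
Rounded to 2 decimal places: 101.32 °C.

101.32 °C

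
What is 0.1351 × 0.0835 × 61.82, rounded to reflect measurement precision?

0.1351 × 0.0835 × 61.82 = 0.697382147
Multiplication/division keeps the fewest significant figures: 0.1351 → 4 s.f., 0.0835 → 3 s.f., 61.82 → 4 s.f.; limit is 3.
Rounded to 3 significant figures: 0.697.

0.697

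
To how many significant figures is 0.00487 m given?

3

0.00487: leading zeros are not significant.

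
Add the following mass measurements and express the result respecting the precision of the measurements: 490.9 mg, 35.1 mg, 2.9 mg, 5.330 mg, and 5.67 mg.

539.9 mg

490.9 mg + 35.1 mg + 2.9 mg + 5.330 mg + 5.67 mg = 539.900 mg.
Addition/subtraction keeps the fewest decimal places: 490.9 → 1 decimal place, 35.1 → 1 decimal place, 2.9 → 1 decimal place, 5.330 → 3 decimal places, 5.67 → 2 decimal places; limit is 1.
Rounded to 1 decimal place: 539.9 mg.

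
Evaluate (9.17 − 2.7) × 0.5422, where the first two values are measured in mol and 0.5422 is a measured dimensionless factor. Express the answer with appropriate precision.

9.17 mol − 2.7 mol = 6.47 mol; the difference is limited to 1 decimal place (2 s.f.).
Carrying full precision, 6.47 × 0.5422 = 3.508034 mol; 0.5422 has 4 s.f., so the result keeps min(2, 4) = 2 s.f.
Rounded to 2 significant figures: 3.5 mol.

3.5 mol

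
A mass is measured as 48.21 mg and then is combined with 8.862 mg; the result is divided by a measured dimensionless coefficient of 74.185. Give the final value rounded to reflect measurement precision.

48.21 mg + 8.862 mg = 57.072 mg; the sum is limited to 2 decimal places (4 s.f.).
Carrying full precision, 57.072 ÷ 74.185 = 0.769319943385… mg; 74.185 has 5 s.f., so the result keeps min(4, 5) = 4 s.f.
Rounded to 4 significant figures: 0.7693 mg.

0.7693 mg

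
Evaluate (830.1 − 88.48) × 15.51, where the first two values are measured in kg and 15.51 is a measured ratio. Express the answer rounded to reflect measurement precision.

830.1 kg − 88.48 kg = 741.62 kg; the difference is limited to 1 decimal place (4 s.f.).
Carrying full precision, 741.62 × 15.51 = 11502.5262 kg; 15.51 has 4 s.f., so the result keeps min(4, 4) = 4 s.f.
Rounded to 4 significant figures: 1.150 × 10^4 kg.

1.150 × 10^4 kg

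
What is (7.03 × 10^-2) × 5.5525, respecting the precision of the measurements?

0.390

(7.03 × 10^-2) × 5.5525 = 0.39034075
Multiplication/division keeps the fewest significant figures: 7.03 × 10^-2 → 3 s.f., 5.5525 → 5 s.f.; limit is 3.
Rounded to 3 significant figures: 0.390.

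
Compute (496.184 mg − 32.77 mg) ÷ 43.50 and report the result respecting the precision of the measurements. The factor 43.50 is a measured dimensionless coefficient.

496.184 mg − 32.77 mg = 463.414 mg; the difference is limited to 2 decimal places (5 s.f.).
Carrying full precision, 463.414 ÷ 43.50 = 10.6531954023… mg; 43.50 has 4 s.f., so the result keeps min(5, 4) = 4 s.f.
Rounded to 4 significant figures: 10.65 mg.

10.65 mg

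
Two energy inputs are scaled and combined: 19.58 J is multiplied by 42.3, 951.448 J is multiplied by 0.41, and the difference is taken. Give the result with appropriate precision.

19.58 × 42.3 = 828.234 → 828 J (3 s.f., last digit at the 10^0 place).
951.448 × 0.41 = 390.09368 → 3.9 × 10² J (2 s.f., last digit at the 10^1 place).
Difference: 438.14032 J; keep the coarser place, 10^1.
Result: 4.4 × 10² J.

4.4 × 10² J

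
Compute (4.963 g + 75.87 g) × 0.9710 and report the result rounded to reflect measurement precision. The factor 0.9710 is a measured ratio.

78.49 g

4.963 g + 75.87 g = 80.833 g; the sum is limited to 2 decimal places (4 s.f.).
Carrying full precision, 80.833 × 0.9710 = 78.488843 g; 0.9710 has 4 s.f., so the result keeps min(4, 4) = 4 s.f.
Rounded to 4 significant figures: 78.49 g.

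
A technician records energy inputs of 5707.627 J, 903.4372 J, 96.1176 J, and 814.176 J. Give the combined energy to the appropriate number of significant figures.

7521.358 J

5707.627 J + 903.4372 J + 96.1176 J + 814.176 J = 7521.3578 J.
Addition/subtraction keeps the fewest decimal places: 5707.627 → 3 decimal places, 903.4372 → 4 decimal places, 96.1176 → 4 decimal places, 814.176 → 3 decimal places; limit is 3.
Rounded to 3 decimal places: 7521.358 J.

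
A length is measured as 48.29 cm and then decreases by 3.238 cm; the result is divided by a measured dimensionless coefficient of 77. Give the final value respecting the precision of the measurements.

48.29 cm − 3.238 cm = 45.052 cm; the difference is limited to 2 decimal places (4 s.f.).
Carrying full precision, 45.052 ÷ 77 = 0.585090909091… cm; 77 has 2 s.f., so the result keeps min(4, 2) = 2 s.f.
Rounded to 2 significant figures: 0.59 cm.

0.59 cm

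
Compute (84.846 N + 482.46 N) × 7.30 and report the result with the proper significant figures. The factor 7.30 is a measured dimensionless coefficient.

4.14 × 10^3 N

84.846 N + 482.46 N = 567.306 N; the sum is limited to 2 decimal places (5 s.f.).
Carrying full precision, 567.306 × 7.30 = 4141.3338 N; 7.30 has 3 s.f., so the result keeps min(5, 3) = 3 s.f.
Rounded to 3 significant figures: 4.14 × 10^3 N.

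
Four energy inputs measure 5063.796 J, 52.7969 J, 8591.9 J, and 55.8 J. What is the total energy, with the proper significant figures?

5063.796 J + 52.7969 J + 8591.9 J + 55.8 J = 13764.2929 J.
Addition/subtraction keeps the fewest decimal places: 5063.796 → 3 decimal places, 52.7969 → 4 decimal places, 8591.9 → 1 decimal place, 55.8 → 1 decimal place; limit is 1.
Rounded to 1 decimal place: 1.37643 × 10^4 J.

1.37643 × 10^4 J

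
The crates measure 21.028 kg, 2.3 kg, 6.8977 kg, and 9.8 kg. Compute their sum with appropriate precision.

40.0 kg

21.028 kg + 2.3 kg + 6.8977 kg + 9.8 kg = 40.0257 kg.
Addition/subtraction keeps the fewest decimal places: 21.028 → 3 decimal places, 2.3 → 1 decimal place, 6.8977 → 4 decimal places, 9.8 → 1 decimal place; limit is 1.
Rounded to 1 decimal place: 40.0 kg.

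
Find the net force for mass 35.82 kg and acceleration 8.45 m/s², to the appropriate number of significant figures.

303 N

net force = 35.82 kg × 8.45 m/s² = 302.679 N.
35.82 has 4 significant figures; 8.45 has 3.
Division/multiplication keeps the fewest: 3 significant figures.
Rounded: 303 N.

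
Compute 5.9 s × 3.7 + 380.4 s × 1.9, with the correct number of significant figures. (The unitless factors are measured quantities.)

5.9 × 3.7 = 21.83 → 22 s (2 s.f., last digit at the 10^0 place).
380.4 × 1.9 = 722.76 → 7.2 × 10^2 s (2 s.f., last digit at the 10^1 place).
Sum: 744.59 s; keep the coarser place, 10^1.
Result: 7.4 × 10^2 s.

7.4 × 10^2 s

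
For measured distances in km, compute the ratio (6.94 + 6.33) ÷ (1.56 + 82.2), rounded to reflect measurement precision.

6.94 + 6.33 = 13.27, limited to 2 d.p. → 4 s.f.; 1.56 + 82.2 = 83.76, limited to 1 d.p. → 3 s.f.
Carrying full precision, 13.27 ÷ 83.76 = 0.158428844317…; keep min(4, 3) = 3 s.f.
Rounded to 3 significant figures: 1.58 × 10⁻¹.

1.58 × 10⁻¹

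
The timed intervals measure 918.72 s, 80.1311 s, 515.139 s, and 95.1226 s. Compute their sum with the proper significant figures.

1609.11 s

918.72 s + 80.1311 s + 515.139 s + 95.1226 s = 1609.1127 s.
Addition/subtraction keeps the fewest decimal places: 918.72 → 2 decimal places, 80.1311 → 4 decimal places, 515.139 → 3 decimal places, 95.1226 → 4 decimal places; limit is 2.
Rounded to 2 decimal places: 1609.11 s.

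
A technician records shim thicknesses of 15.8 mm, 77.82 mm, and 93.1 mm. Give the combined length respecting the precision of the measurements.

186.7 mm

15.8 mm + 77.82 mm + 93.1 mm = 186.72 mm.
Addition/subtraction keeps the fewest decimal places: 15.8 → 1 decimal place, 77.82 → 2 decimal places, 93.1 → 1 decimal place; limit is 1.
Rounded to 1 decimal place: 186.7 mm.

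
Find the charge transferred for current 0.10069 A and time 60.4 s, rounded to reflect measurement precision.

6.08 C

charge transferred = 0.10069 A × 60.4 s = 6.081676 C.
0.10069 has 5 significant figures; 60.4 has 3.
Division/multiplication keeps the fewest: 3 significant figures.
Rounded: 6.08 C.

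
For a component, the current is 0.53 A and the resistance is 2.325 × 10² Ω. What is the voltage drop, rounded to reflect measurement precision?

voltage drop = 0.53 A × 2.325 × 10² Ω = 123.225 V.
0.53 has 2 significant figures; 2.325 × 10² has 4.
Division/multiplication keeps the fewest: 2 significant figures.
Rounded: 1.2 × 10² V.

1.2 × 10² V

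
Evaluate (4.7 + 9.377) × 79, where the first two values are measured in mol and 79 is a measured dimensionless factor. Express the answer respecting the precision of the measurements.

4.7 mol + 9.377 mol = 14.077 mol; the sum is limited to 1 decimal place (3 s.f.).
Carrying full precision, 14.077 × 79 = 1112.083 mol; 79 has 2 s.f., so the result keeps min(3, 2) = 2 s.f.
Rounded to 2 significant figures: 1.1 × 10^3 mol.

1.1 × 10^3 mol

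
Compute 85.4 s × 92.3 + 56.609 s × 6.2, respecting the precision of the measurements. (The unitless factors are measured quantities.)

8.23 × 10³ s

85.4 × 92.3 = 7882.42 → 7.88 × 10³ s (3 s.f., last digit at the 10^1 place).
56.609 × 6.2 = 350.9758 → 3.5 × 10² s (2 s.f., last digit at the 10^1 place).
Sum: 8233.3958 s; keep the coarser place, 10^1.
Result: 8.23 × 10³ s.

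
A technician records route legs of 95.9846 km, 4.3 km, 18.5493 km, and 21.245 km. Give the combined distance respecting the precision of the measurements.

95.9846 km + 4.3 km + 18.5493 km + 21.245 km = 140.0789 km.
Addition/subtraction keeps the fewest decimal places: 95.9846 → 4 decimal places, 4.3 → 1 decimal place, 18.5493 → 4 decimal places, 21.245 → 3 decimal places; limit is 1.
Rounded to 1 decimal place: 140.1 km.

140.1 km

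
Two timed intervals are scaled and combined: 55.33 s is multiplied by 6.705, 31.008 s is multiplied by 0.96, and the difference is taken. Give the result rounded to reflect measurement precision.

341 s

55.33 × 6.705 = 370.98765 → 3.710 × 10^2 s (4 s.f., last digit at the 10^-1 place).
31.008 × 0.96 = 29.76768 → 30. s (2 s.f., last digit at the 10^0 place).
Difference: 341.21997 s; keep the coarser place, 10^0.
Result: 341 s.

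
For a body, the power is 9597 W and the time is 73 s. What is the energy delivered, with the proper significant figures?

7.0 × 10⁵ J

energy delivered = 9597 W × 73 s = 700581 J.
9597 has 4 significant figures; 73 has 2.
Division/multiplication keeps the fewest: 2 significant figures.
Rounded: 7.0 × 10⁵ J.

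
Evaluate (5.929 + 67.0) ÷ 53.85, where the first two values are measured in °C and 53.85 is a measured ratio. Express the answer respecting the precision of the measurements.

1.35 °C

5.929 °C + 67.0 °C = 72.929 °C; the sum is limited to 1 decimal place (3 s.f.).
Carrying full precision, 72.929 ÷ 53.85 = 1.35429897864… °C; 53.85 has 4 s.f., so the result keeps min(3, 4) = 3 s.f.
Rounded to 3 significant figures: 1.35 °C.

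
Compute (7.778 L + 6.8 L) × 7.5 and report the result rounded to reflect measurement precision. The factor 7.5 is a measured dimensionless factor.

7.778 L + 6.8 L = 14.578 L; the sum is limited to 1 decimal place (3 s.f.).
Carrying full precision, 14.578 × 7.5 = 109.335 L; 7.5 has 2 s.f., so the result keeps min(3, 2) = 2 s.f.
Rounded to 2 significant figures: 1.1 × 10² L.

1.1 × 10² L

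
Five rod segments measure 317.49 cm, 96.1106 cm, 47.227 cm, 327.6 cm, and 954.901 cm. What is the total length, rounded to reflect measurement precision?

1743.3 cm

317.49 cm + 96.1106 cm + 47.227 cm + 327.6 cm + 954.901 cm = 1743.3286 cm.
Addition/subtraction keeps the fewest decimal places: 317.49 → 2 decimal places, 96.1106 → 4 decimal places, 47.227 → 3 decimal places, 327.6 → 1 decimal place, 954.901 → 3 decimal places; limit is 1.
Rounded to 1 decimal place: 1743.3 cm.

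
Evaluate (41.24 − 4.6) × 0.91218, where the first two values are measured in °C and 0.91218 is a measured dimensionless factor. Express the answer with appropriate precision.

41.24 °C − 4.6 °C = 36.64 °C; the difference is limited to 1 decimal place (3 s.f.).
Carrying full precision, 36.64 × 0.91218 = 33.4222752 °C; 0.91218 has 5 s.f., so the result keeps min(3, 5) = 3 s.f.
Rounded to 3 significant figures: 33.4 °C.

33.4 °C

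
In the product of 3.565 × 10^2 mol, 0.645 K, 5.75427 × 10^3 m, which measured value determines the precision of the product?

3.565 × 10^2 mol → 4 s.f.; 0.645 K → 3 s.f.; 5.75427 × 10^3 m → 6 s.f.
The fewest is 3 significant figures, from 0.645 K.

0.645 K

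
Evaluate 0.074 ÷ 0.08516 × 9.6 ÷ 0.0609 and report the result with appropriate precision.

1.4 × 10²

0.074 ÷ 0.08516 × 9.6 ÷ 0.0609 = 136.977743431…
Multiplication/division keeps the fewest significant figures: 0.074 → 2 s.f., 0.08516 → 4 s.f., 9.6 → 2 s.f., 0.0609 → 3 s.f.; limit is 2.
Rounded to 2 significant figures: 1.4 × 10².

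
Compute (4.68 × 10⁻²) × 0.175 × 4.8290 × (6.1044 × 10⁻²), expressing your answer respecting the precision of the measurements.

(4.68 × 10⁻²) × 0.175 × 4.8290 × (6.1044 × 10⁻²) = 0.00241426028844
Multiplication/division keeps the fewest significant figures: 4.68 × 10⁻² → 3 s.f., 0.175 → 3 s.f., 4.8290 → 5 s.f., 6.1044 × 10⁻² → 5 s.f.; limit is 3.
Rounded to 3 significant figures: 0.00241.

0.00241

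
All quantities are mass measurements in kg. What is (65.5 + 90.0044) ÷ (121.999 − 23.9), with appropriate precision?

65.5 + 90.0044 = 155.5044, limited to 1 d.p. → 4 s.f.; 121.999 − 23.9 = 98.099, limited to 1 d.p. → 3 s.f.
Carrying full precision, 155.5044 ÷ 98.099 = 1.58517823831…; keep min(4, 3) = 3 s.f.
Rounded to 3 significant figures: 1.59.

1.59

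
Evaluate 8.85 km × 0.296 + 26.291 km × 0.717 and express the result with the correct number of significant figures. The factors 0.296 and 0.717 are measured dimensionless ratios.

21.5 km

8.85 × 0.296 = 2.6196 → 2.62 km (3 s.f., last digit at the 10^-2 place).
26.291 × 0.717 = 18.850647 → 18.9 km (3 s.f., last digit at the 10^-1 place).
Sum: 21.470247 km; keep the coarser place, 10^-1.
Result: 21.5 km.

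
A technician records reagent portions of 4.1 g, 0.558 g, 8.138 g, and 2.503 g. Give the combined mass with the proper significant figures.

4.1 g + 0.558 g + 8.138 g + 2.503 g = 15.299 g.
Addition/subtraction keeps the fewest decimal places: 4.1 → 1 decimal place, 0.558 → 3 decimal places, 8.138 → 3 decimal places, 2.503 → 3 decimal places; limit is 1.
Rounded to 1 decimal place: 15.3 g.

15.3 g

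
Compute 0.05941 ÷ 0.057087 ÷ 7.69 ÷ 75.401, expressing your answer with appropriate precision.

0.00179

0.05941 ÷ 0.057087 ÷ 7.69 ÷ 75.401 = 0.00179481167557…
Multiplication/division keeps the fewest significant figures: 0.05941 → 4 s.f., 0.057087 → 5 s.f., 7.69 → 3 s.f., 75.401 → 5 s.f.; limit is 3.
Rounded to 3 significant figures: 0.00179.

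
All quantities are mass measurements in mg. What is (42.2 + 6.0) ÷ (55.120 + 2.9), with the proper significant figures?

0.831

42.2 + 6.0 = 48.2, limited to 1 d.p. → 3 s.f.; 55.120 + 2.9 = 58.020, limited to 1 d.p. → 3 s.f.
Carrying full precision, 48.2 ÷ 58.020 = 0.830748017925…; keep min(3, 3) = 3 s.f.
Rounded to 3 significant figures: 0.831.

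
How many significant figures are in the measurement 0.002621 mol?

4

0.002621: leading zeros are not significant.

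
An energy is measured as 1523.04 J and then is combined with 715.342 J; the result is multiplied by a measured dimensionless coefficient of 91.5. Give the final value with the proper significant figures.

2.05 × 10⁵ J

1523.04 J + 715.342 J = 2238.382 J; the sum is limited to 2 decimal places (6 s.f.).
Carrying full precision, 2238.382 × 91.5 = 204811.953 J; 91.5 has 3 s.f., so the result keeps min(6, 3) = 3 s.f.
Rounded to 3 significant figures: 2.05 × 10⁵ J.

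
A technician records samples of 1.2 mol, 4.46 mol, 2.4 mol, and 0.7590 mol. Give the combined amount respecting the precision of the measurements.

8.8 mol

1.2 mol + 4.46 mol + 2.4 mol + 0.7590 mol = 8.8190 mol.
Addition/subtraction keeps the fewest decimal places: 1.2 → 1 decimal place, 4.46 → 2 decimal places, 2.4 → 1 decimal place, 0.7590 → 4 decimal places; limit is 1.
Rounded to 1 decimal place: 8.8 mol.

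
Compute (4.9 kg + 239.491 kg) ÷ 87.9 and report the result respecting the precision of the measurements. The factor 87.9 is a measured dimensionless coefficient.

2.78 kg

4.9 kg + 239.491 kg = 244.391 kg; the sum is limited to 1 decimal place (4 s.f.).
Carrying full precision, 244.391 ÷ 87.9 = 2.78032992036… kg; 87.9 has 3 s.f., so the result keeps min(4, 3) = 3 s.f.
Rounded to 3 significant figures: 2.78 kg.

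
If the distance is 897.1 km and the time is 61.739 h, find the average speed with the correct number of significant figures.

average speed = 897.1 km ÷ 61.739 h = 14.530523656… km/h.
897.1 has 4 significant figures; 61.739 has 5.
Division/multiplication keeps the fewest: 4 significant figures.
Rounded: 14.53 km/h.

14.53 km/h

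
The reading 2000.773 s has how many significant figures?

7

2000.773: zeros between nonzero digits are significant.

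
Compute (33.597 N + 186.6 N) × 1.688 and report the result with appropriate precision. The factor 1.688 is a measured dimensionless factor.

33.597 N + 186.6 N = 220.197 N; the sum is limited to 1 decimal place (4 s.f.).
Carrying full precision, 220.197 × 1.688 = 371.692536 N; 1.688 has 4 s.f., so the result keeps min(4, 4) = 4 s.f.
Rounded to 4 significant figures: 371.7 N.

371.7 N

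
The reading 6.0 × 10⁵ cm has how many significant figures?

2

6.0 × 10⁵: in scientific notation every digit of the coefficient is significant.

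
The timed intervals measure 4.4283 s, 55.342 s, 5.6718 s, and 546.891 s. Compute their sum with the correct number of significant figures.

612.333 s

4.4283 s + 55.342 s + 5.6718 s + 546.891 s = 612.3331 s.
Addition/subtraction keeps the fewest decimal places: 4.4283 → 4 decimal places, 55.342 → 3 decimal places, 5.6718 → 4 decimal places, 546.891 → 3 decimal places; limit is 3.
Rounded to 3 decimal places: 612.333 s.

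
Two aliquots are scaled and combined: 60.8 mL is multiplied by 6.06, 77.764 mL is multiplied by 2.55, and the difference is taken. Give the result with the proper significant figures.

170. mL

60.8 × 6.06 = 368.448 → 368 mL (3 s.f., last digit at the 10^0 place).
77.764 × 2.55 = 198.2982 → 198 mL (3 s.f., last digit at the 10^0 place).
Difference: 170.1498 mL; keep the coarser place, 10^0.
Result: 170. mL.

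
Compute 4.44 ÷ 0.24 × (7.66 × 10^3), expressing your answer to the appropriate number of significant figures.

4.44 ÷ 0.24 × (7.66 × 10^3) = 141710
Multiplication/division keeps the fewest significant figures: 4.44 → 3 s.f., 0.24 → 2 s.f., 7.66 × 10^3 → 3 s.f.; limit is 2.
Rounded to 2 significant figures: 1.4 × 10^5.

1.4 × 10^5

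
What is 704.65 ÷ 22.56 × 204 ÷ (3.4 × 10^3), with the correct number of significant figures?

704.65 ÷ 22.56 × 204 ÷ (3.4 × 10^3) = 1.87406914894…
Multiplication/division keeps the fewest significant figures: 704.65 → 5 s.f., 22.56 → 4 s.f., 204 → 3 s.f., 3.4 × 10^3 → 2 s.f.; limit is 2.
Rounded to 2 significant figures: 1.9.

1.9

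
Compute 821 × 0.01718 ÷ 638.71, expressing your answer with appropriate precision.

821 × 0.01718 ÷ 638.71 = 0.022083230261…
Multiplication/division keeps the fewest significant figures: 821 → 3 s.f., 0.01718 → 4 s.f., 638.71 → 5 s.f.; limit is 3.
Rounded to 3 significant figures: 0.0221.

0.0221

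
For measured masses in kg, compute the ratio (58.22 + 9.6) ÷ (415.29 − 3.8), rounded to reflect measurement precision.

58.22 + 9.6 = 67.82, limited to 1 d.p. → 3 s.f.; 415.29 − 3.8 = 411.49, limited to 1 d.p. → 4 s.f.
Carrying full precision, 67.82 ÷ 411.49 = 0.164815669883…; keep min(3, 4) = 3 s.f.
Rounded to 3 significant figures: 0.165.

0.165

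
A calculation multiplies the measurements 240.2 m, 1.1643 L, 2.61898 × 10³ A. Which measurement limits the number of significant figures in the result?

240.2 m

240.2 m → 4 s.f.; 1.1643 L → 5 s.f.; 2.61898 × 10³ A → 6 s.f.
The fewest is 4 significant figures, from 240.2 m.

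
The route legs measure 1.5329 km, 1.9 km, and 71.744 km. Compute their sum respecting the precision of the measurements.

1.5329 km + 1.9 km + 71.744 km = 75.1769 km.
Addition/subtraction keeps the fewest decimal places: 1.5329 → 4 decimal places, 1.9 → 1 decimal place, 71.744 → 3 decimal places; limit is 1.
Rounded to 1 decimal place: 75.2 km.

75.2 km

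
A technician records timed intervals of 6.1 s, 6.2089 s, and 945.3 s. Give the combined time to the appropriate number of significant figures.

957.6 s

6.1 s + 6.2089 s + 945.3 s = 957.6089 s.
Addition/subtraction keeps the fewest decimal places: 6.1 → 1 decimal place, 6.2089 → 4 decimal places, 945.3 → 1 decimal place; limit is 1.
Rounded to 1 decimal place: 957.6 s.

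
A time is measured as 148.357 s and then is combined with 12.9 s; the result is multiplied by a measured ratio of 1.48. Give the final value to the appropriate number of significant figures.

148.357 s + 12.9 s = 161.257 s; the sum is limited to 1 decimal place (4 s.f.).
Carrying full precision, 161.257 × 1.48 = 238.66036 s; 1.48 has 3 s.f., so the result keeps min(4, 3) = 3 s.f.
Rounded to 3 significant figures: 239 s.

239 s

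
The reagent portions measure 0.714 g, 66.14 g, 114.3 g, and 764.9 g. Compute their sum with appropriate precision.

0.714 g + 66.14 g + 114.3 g + 764.9 g = 946.054 g.
Addition/subtraction keeps the fewest decimal places: 0.714 → 3 decimal places, 66.14 → 2 decimal places, 114.3 → 1 decimal place, 764.9 → 1 decimal place; limit is 1.
Rounded to 1 decimal place: 946.1 g.

946.1 g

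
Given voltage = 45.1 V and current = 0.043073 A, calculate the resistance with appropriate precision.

1.05 × 10³ Ω

resistance = 45.1 V ÷ 0.043073 A = 1047.05964293… Ω.
45.1 has 3 significant figures; 0.043073 has 5.
Division/multiplication keeps the fewest: 3 significant figures.
Rounded: 1.05 × 10³ Ω.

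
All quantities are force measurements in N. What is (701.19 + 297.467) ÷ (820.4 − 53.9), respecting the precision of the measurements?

701.19 + 297.467 = 998.657, limited to 2 d.p. → 5 s.f.; 820.4 − 53.9 = 766.5, limited to 1 d.p. → 4 s.f.
Carrying full precision, 998.657 ÷ 766.5 = 1.30287932159…; keep min(5, 4) = 4 s.f.
Rounded to 4 significant figures: 1.303.

1.303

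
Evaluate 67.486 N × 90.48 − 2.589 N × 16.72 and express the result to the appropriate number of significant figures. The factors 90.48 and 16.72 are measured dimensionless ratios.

67.486 × 90.48 = 6106.13328 → 6106 N (4 s.f., last digit at the 10^0 place).
2.589 × 16.72 = 43.28808 → 43.29 N (4 s.f., last digit at the 10^-2 place).
Difference: 6062.8452 N; keep the coarser place, 10^0.
Result: 6063 N.

6063 N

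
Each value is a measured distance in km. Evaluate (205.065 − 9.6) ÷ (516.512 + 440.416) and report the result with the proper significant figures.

2.043 × 10^-1

205.065 − 9.6 = 195.465, limited to 1 d.p. → 4 s.f.; 516.512 + 440.416 = 956.928, limited to 3 d.p. → 6 s.f.
Carrying full precision, 195.465 ÷ 956.928 = 0.204263016653…; keep min(4, 6) = 4 s.f.
Rounded to 4 significant figures: 2.043 × 10^-1.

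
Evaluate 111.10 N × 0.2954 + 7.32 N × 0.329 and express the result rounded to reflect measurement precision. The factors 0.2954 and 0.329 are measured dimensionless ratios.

35.23 N

111.10 × 0.2954 = 32.81894 → 32.82 N (4 s.f., last digit at the 10^-2 place).
7.32 × 0.329 = 2.40828 → 2.41 N (3 s.f., last digit at the 10^-2 place).
Sum: 35.22722 N; keep the coarser place, 10^-2.
Result: 35.23 N.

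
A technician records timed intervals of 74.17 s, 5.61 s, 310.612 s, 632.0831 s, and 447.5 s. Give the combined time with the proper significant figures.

1470.0 s

74.17 s + 5.61 s + 310.612 s + 632.0831 s + 447.5 s = 1469.9751 s.
Addition/subtraction keeps the fewest decimal places: 74.17 → 2 decimal places, 5.61 → 2 decimal places, 310.612 → 3 decimal places, 632.0831 → 4 decimal places, 447.5 → 1 decimal place; limit is 1.
Rounded to 1 decimal place: 1470.0 s.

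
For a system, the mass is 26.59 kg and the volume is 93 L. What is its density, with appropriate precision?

density = 26.59 kg ÷ 93 L = 0.285913978495… kg/L.
26.59 has 4 significant figures; 93 has 2.
Division/multiplication keeps the fewest: 2 significant figures.
Rounded: 0.29 kg/L.

0.29 kg/L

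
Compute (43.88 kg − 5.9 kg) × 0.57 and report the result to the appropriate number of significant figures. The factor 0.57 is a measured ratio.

43.88 kg − 5.9 kg = 37.98 kg; the difference is limited to 1 decimal place (3 s.f.).
Carrying full precision, 37.98 × 0.57 = 21.6486 kg; 0.57 has 2 s.f., so the result keeps min(3, 2) = 2 s.f.
Rounded to 2 significant figures: 22 kg.

22 kg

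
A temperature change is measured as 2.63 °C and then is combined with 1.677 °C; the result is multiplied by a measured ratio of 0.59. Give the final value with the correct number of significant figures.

2.5 °C

2.63 °C + 1.677 °C = 4.307 °C; the sum is limited to 2 decimal places (3 s.f.).
Carrying full precision, 4.307 × 0.59 = 2.54113 °C; 0.59 has 2 s.f., so the result keeps min(3, 2) = 2 s.f.
Rounded to 2 significant figures: 2.5 °C.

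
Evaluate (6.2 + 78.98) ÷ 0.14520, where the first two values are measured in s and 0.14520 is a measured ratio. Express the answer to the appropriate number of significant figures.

6.2 s + 78.98 s = 85.18 s; the sum is limited to 1 decimal place (3 s.f.).
Carrying full precision, 85.18 ÷ 0.14520 = 586.639118457… s; 0.14520 has 5 s.f., so the result keeps min(3, 5) = 3 s.f.
Rounded to 3 significant figures: 587 s.

587 s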